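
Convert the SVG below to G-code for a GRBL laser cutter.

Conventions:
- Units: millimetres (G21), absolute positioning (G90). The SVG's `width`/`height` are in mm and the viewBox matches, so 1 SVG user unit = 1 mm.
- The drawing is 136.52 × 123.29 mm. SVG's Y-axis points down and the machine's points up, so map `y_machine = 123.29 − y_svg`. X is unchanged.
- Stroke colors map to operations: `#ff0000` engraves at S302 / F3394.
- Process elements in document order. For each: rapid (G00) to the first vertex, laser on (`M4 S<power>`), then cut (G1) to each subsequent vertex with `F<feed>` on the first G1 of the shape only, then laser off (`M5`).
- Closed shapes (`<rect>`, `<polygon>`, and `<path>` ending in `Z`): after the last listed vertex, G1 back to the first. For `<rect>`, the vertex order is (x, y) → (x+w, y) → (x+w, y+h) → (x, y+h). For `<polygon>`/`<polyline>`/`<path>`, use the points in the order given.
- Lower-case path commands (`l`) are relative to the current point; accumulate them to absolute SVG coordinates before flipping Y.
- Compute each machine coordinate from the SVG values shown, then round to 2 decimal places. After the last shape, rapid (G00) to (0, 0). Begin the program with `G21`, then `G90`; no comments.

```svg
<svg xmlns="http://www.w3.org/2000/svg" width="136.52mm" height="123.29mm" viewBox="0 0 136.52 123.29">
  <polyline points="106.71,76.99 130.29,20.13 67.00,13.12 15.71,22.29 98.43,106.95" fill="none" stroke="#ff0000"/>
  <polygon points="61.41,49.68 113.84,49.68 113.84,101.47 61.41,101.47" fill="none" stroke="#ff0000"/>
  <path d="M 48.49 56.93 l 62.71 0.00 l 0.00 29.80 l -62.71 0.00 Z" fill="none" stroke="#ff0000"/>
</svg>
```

G21
G90
G00 X106.71 Y46.30
M4 S302
G1 X130.29 Y103.16 F3394
G1 X67.00 Y110.17
G1 X15.71 Y101.00
G1 X98.43 Y16.34
M5
G00 X61.41 Y73.61
M4 S302
G1 X113.84 Y73.61 F3394
G1 X113.84 Y21.82
G1 X61.41 Y21.82
G1 X61.41 Y73.61
M5
G00 X48.49 Y66.36
M4 S302
G1 X111.20 Y66.36 F3394
G1 X111.20 Y36.56
G1 X48.49 Y36.56
G1 X48.49 Y66.36
M5
G00 X0.00 Y0.00

1 u = 1 mm; y_m = 123.29 − y.

[1] `<polyline>` open polyline, #ff0000→engrave S302 F3394: (106.71,46.30) → (130.29,103.16) → (67.00,110.17) → (15.71,101.00) → (98.43,16.34)

[2] `<polygon>` rectangle, #ff0000→engrave S302 F3394: (61.41,73.61) → (113.84,73.61) → (113.84,21.82) → (61.41,21.82) → (61.41,73.61) (closed)

[3] `<path>` rectangle, #ff0000→engrave S302 F3394: (48.49,66.36) → (111.20,66.36) → (111.20,36.56) → (48.49,36.56) → (48.49,66.36) (closed)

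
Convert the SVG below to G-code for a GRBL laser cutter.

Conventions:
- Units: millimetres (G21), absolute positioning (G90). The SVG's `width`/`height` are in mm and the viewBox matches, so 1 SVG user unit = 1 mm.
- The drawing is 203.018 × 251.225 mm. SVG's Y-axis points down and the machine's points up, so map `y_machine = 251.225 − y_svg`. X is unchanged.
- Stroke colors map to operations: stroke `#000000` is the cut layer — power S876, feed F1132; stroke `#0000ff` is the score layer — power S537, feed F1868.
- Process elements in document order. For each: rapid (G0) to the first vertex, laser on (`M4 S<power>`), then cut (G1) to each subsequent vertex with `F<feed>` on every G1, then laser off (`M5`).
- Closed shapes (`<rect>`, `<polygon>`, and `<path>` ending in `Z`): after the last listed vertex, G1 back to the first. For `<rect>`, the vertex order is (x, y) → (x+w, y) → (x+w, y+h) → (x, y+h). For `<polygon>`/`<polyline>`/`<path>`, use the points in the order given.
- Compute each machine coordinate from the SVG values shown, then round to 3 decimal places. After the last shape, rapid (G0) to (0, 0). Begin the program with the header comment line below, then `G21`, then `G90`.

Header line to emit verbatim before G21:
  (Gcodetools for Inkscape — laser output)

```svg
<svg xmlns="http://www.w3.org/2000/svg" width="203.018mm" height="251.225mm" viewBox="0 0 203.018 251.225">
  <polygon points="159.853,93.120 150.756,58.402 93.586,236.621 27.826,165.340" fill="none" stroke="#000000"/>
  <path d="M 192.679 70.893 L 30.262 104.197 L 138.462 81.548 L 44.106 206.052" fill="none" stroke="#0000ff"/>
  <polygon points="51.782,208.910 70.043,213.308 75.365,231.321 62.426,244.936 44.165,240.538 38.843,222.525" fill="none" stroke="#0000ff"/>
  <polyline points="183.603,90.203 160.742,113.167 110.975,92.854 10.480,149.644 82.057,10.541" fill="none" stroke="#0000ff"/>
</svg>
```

Since the viewBox matches the mm dimensions, user units are millimetres directly. The only transform is the Y-flip y_m = 251.225 − y_svg.

Shape 1 is a closed polygon drawn with `<polygon>`. Its stroke #000000 means cut at S876, F1132. After flipping Y the toolpath is (159.853,158.105) → (150.756,192.823) → (93.586,14.604) → (27.826,85.885) → (159.853,158.105), returning to the start.

Shape 2 is a open polyline drawn with `<path>`. Its stroke #0000ff means score at S537, F1868. After flipping Y the toolpath is (192.679,180.332) → (30.262,147.028) → (138.462,169.677) → (44.106,45.173).

Shape 3 is a regular polygon drawn with `<polygon>`. Its stroke #0000ff means score at S537, F1868. After flipping Y the toolpath is (51.782,42.315) → (70.043,37.917) → (75.365,19.904) → (62.426,6.289) → (44.165,10.687) → (38.843,28.700) → (51.782,42.315), returning to the start.

Shape 4 is a open polyline drawn with `<polyline>`. Its stroke #0000ff means score at S537, F1868. After flipping Y the toolpath is (183.603,161.022) → (160.742,138.058) → (110.975,158.371) → (10.480,101.581) → (82.057,240.684).

(Gcodetools for Inkscape — laser output)
G21
G90
G0 X159.853 Y158.105
M4 S876
G1 X150.756 Y192.823 F1132
G1 X93.586 Y14.604 F1132
G1 X27.826 Y85.885 F1132
G1 X159.853 Y158.105 F1132
M5
G0 X192.679 Y180.332
M4 S537
G1 X30.262 Y147.028 F1868
G1 X138.462 Y169.677 F1868
G1 X44.106 Y45.173 F1868
M5
G0 X51.782 Y42.315
M4 S537
G1 X70.043 Y37.917 F1868
G1 X75.365 Y19.904 F1868
G1 X62.426 Y6.289 F1868
G1 X44.165 Y10.687 F1868
G1 X38.843 Y28.700 F1868
G1 X51.782 Y42.315 F1868
M5
G0 X183.603 Y161.022
M4 S537
G1 X160.742 Y138.058 F1868
G1 X110.975 Y158.371 F1868
G1 X10.480 Y101.581 F1868
G1 X82.057 Y240.684 F1868
M5
G0 X0.000 Y0.000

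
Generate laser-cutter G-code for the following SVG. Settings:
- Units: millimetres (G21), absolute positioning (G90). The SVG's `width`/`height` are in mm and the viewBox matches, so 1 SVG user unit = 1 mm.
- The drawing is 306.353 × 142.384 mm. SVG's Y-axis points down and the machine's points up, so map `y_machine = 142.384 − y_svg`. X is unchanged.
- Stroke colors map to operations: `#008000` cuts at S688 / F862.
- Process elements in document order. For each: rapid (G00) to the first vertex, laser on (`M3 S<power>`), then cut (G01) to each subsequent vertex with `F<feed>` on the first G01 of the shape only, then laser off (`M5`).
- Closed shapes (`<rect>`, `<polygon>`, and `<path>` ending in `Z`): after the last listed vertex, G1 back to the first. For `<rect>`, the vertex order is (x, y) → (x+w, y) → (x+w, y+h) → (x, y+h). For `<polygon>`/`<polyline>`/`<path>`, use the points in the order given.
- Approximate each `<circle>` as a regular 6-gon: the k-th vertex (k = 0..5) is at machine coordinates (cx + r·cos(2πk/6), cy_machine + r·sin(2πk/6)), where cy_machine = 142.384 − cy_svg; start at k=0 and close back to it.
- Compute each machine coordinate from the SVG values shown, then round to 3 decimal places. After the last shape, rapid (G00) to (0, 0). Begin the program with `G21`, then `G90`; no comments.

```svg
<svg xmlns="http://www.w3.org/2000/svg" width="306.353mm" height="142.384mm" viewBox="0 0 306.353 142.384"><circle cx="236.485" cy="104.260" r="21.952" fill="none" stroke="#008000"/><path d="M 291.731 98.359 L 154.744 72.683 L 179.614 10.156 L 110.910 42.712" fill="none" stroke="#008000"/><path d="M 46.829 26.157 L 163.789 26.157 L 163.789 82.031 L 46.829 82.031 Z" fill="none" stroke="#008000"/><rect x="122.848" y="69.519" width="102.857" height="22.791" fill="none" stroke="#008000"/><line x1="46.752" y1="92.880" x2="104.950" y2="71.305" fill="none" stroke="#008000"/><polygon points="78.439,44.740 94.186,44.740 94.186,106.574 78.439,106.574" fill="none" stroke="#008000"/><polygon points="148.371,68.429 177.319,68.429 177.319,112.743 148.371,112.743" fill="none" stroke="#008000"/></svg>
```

G21
G90
G00 X258.437 Y38.124
M3 S688
G01 X247.461 Y57.135 F862
G01 X225.509 Y57.135
G01 X214.533 Y38.124
G01 X225.509 Y19.113
G01 X247.461 Y19.113
G01 X258.437 Y38.124
M5
G00 X291.731 Y44.025
M3 S688
G01 X154.744 Y69.701 F862
G01 X179.614 Y132.228
G01 X110.910 Y99.672
M5
G00 X46.829 Y116.227
M3 S688
G01 X163.789 Y116.227 F862
G01 X163.789 Y60.353
G01 X46.829 Y60.353
G01 X46.829 Y116.227
M5
G00 X122.848 Y72.865
M3 S688
G01 X225.705 Y72.865 F862
G01 X225.705 Y50.074
G01 X122.848 Y50.074
G01 X122.848 Y72.865
M5
G00 X46.752 Y49.504
M3 S688
G01 X104.950 Y71.079 F862
M5
G00 X78.439 Y97.644
M3 S688
G01 X94.186 Y97.644 F862
G01 X94.186 Y35.810
G01 X78.439 Y35.810
G01 X78.439 Y97.644
M5
G00 X148.371 Y73.955
M3 S688
G01 X177.319 Y73.955 F862
G01 X177.319 Y29.641
G01 X148.371 Y29.641
G01 X148.371 Y73.955
M5
G00 X0.000 Y0.000

viewBox `0 0 306.353 142.384` with mm width/height → 1 unit = 1 mm. Flip: y_m = 142.384 − y_svg.

**Shape 1** — `<circle>` circle, stroke `#008000` → cut (S688, F862). Machine vertices: (258.437,38.124) → (247.461,57.135) → (225.509,57.135) → (214.533,38.124) → (225.509,19.113) → (247.461,19.113) → (258.437,38.124). Closed: final G1 returns to the first vertex.

**Shape 2** — `<path>` open polyline, stroke `#008000` → cut (S688, F862). Machine vertices: (291.731,44.025) → (154.744,69.701) → (179.614,132.228) → (110.910,99.672). Open path.

**Shape 3** — `<path>` rectangle, stroke `#008000` → cut (S688, F862). Machine vertices: (46.829,116.227) → (163.789,116.227) → (163.789,60.353) → (46.829,60.353) → (46.829,116.227). Closed: final G1 returns to the first vertex.

**Shape 4** — `<rect>` rectangle, stroke `#008000` → cut (S688, F862). Machine vertices: (122.848,72.865) → (225.705,72.865) → (225.705,50.074) → (122.848,50.074) → (122.848,72.865). Closed: final G1 returns to the first vertex.

**Shape 5** — `<line>` line segment, stroke `#008000` → cut (S688, F862). Machine vertices: (46.752,49.504) → (104.950,71.079). Open path.

**Shape 6** — `<polygon>` rectangle, stroke `#008000` → cut (S688, F862). Machine vertices: (78.439,97.644) → (94.186,97.644) → (94.186,35.810) → (78.439,35.810) → (78.439,97.644). Closed: final G1 returns to the first vertex.

**Shape 7** — `<polygon>` rectangle, stroke `#008000` → cut (S688, F862). Machine vertices: (148.371,73.955) → (177.319,73.955) → (177.319,29.641) → (148.371,29.641) → (148.371,73.955). Closed: final G1 returns to the first vertex.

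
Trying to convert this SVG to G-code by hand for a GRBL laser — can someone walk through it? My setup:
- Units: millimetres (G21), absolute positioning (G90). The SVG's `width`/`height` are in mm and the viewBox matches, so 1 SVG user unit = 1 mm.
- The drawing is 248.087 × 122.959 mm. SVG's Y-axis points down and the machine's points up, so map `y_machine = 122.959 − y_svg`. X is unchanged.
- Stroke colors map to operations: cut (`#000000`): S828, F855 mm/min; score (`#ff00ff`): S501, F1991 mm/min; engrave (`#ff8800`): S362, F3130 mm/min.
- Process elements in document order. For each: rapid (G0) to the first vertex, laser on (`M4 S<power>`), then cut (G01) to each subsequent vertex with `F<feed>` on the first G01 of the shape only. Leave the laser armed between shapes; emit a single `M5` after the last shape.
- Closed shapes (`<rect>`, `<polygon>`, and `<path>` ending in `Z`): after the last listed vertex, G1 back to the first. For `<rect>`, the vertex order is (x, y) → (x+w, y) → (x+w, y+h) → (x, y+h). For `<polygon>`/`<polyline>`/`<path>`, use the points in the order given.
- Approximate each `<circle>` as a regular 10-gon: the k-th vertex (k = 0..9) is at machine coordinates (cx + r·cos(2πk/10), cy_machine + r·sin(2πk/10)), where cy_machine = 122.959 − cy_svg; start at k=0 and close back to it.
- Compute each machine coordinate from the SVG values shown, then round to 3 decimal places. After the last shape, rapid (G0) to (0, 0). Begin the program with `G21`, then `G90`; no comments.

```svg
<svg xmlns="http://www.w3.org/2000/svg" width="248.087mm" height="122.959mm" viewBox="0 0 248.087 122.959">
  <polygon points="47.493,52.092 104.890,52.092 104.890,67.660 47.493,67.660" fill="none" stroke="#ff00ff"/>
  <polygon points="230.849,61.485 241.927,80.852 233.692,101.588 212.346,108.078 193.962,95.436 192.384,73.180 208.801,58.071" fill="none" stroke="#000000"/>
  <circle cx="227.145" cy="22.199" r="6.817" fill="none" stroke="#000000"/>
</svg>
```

viewBox `0 0 248.087 122.959` with mm width/height → 1 unit = 1 mm. Flip: y_m = 122.959 − y_svg.

**Shape 1** — `<polygon>` rectangle, stroke `#ff00ff` → score (S501, F1991). Machine vertices: (47.493,70.867) → (104.890,70.867) → (104.890,55.299) → (47.493,55.299) → (47.493,70.867). Closed: final G1 returns to the first vertex.

**Shape 2** — `<polygon>` regular polygon, stroke `#000000` → cut (S828, F855). Machine vertices: (230.849,61.474) → (241.927,42.107) → (233.692,21.371) → (212.346,14.881) → (193.962,27.523) → (192.384,49.779) → (208.801,64.888) → (230.849,61.474). Closed: final G1 returns to the first vertex.

**Shape 3** — `<circle>` circle, stroke `#000000` → cut (S828, F855). Machine vertices: (233.962,100.760) → (232.660,104.767) → (229.252,107.243) → (225.038,107.243) → (221.630,104.767) → (220.328,100.760) → (221.630,96.753) → (225.038,94.277) → (229.252,94.277) → (232.660,96.753) → (233.962,100.760). Closed: final G1 returns to the first vertex.

G21
G90
G0 X47.493 Y70.867
M4 S501
G01 X104.890 Y70.867 F1991
G01 X104.890 Y55.299
G01 X47.493 Y55.299
G01 X47.493 Y70.867
G0 X230.849 Y61.474
M4 S828
G01 X241.927 Y42.107 F855
G01 X233.692 Y21.371
G01 X212.346 Y14.881
G01 X193.962 Y27.523
G01 X192.384 Y49.779
G01 X208.801 Y64.888
G01 X230.849 Y61.474
G0 X233.962 Y100.760
M4 S828
G01 X232.660 Y104.767 F855
G01 X229.252 Y107.243
G01 X225.038 Y107.243
G01 X221.630 Y104.767
G01 X220.328 Y100.760
G01 X221.630 Y96.753
G01 X225.038 Y94.277
G01 X229.252 Y94.277
G01 X232.660 Y96.753
G01 X233.962 Y100.760
M5
G0 X0.000 Y0.000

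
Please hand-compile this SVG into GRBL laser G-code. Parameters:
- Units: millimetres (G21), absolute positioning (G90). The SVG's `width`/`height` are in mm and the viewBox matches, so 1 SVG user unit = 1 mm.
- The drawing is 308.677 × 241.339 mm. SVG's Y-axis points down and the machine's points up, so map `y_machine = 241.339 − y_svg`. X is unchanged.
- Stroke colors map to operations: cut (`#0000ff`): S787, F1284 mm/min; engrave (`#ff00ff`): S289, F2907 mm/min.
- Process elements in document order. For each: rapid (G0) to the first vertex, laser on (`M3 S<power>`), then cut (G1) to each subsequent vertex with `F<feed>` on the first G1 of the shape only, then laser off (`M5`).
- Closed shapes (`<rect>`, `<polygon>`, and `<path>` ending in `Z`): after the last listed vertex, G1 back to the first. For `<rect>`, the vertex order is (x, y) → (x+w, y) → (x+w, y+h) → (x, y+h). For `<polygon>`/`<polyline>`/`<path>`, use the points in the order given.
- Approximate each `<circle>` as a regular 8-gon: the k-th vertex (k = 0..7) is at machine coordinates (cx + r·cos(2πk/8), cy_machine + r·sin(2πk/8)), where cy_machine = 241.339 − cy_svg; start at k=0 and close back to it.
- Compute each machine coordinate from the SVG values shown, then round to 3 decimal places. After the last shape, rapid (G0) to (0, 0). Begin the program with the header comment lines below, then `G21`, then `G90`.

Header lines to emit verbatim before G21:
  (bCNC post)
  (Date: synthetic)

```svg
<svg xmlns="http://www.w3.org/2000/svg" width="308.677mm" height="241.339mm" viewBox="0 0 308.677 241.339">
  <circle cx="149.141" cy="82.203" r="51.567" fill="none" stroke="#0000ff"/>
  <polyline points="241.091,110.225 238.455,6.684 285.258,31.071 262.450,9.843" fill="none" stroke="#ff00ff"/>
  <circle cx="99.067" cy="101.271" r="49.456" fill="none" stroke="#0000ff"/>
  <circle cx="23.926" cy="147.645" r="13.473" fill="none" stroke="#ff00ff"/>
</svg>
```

(bCNC post)
(Date: synthetic)
G21
G90
G0 X200.708 Y159.136
M3 S787
G1 X185.604 Y195.599 F1284
G1 X149.141 Y210.703
G1 X112.678 Y195.599
G1 X97.574 Y159.136
G1 X112.678 Y122.673
G1 X149.141 Y107.569
G1 X185.604 Y122.673
G1 X200.708 Y159.136
M5
G0 X241.091 Y131.114
M3 S289
G1 X238.455 Y234.655 F2907
G1 X285.258 Y210.268
G1 X262.450 Y231.496
M5
G0 X148.523 Y140.068
M3 S787
G1 X134.038 Y175.039 F1284
G1 X99.067 Y189.524
G1 X64.096 Y175.039
G1 X49.611 Y140.068
G1 X64.096 Y105.097
G1 X99.067 Y90.612
G1 X134.038 Y105.097
G1 X148.523 Y140.068
M5
G0 X37.399 Y93.694
M3 S289
G1 X33.453 Y103.221 F2907
G1 X23.926 Y107.167
G1 X14.399 Y103.221
G1 X10.453 Y93.694
G1 X14.399 Y84.167
G1 X23.926 Y80.221
G1 X33.453 Y84.167
G1 X37.399 Y93.694
M5
G0 X0.000 Y0.000

Since the viewBox matches the mm dimensions, user units are millimetres directly. The only transform is the Y-flip y_m = 241.339 − y_svg.

Shape 1 is a circle drawn with `<circle>`. Its stroke #0000ff means cut at S787, F1284. After flipping Y the toolpath is (200.708,159.136) → (185.604,195.599) → (149.141,210.703) → (112.678,195.599) → (97.574,159.136) → (112.678,122.673) → (149.141,107.569) → (185.604,122.673) → (200.708,159.136), returning to the start.

Shape 2 is a open polyline drawn with `<polyline>`. Its stroke #ff00ff means engrave at S289, F2907. After flipping Y the toolpath is (241.091,131.114) → (238.455,234.655) → (285.258,210.268) → (262.450,231.496).

Shape 3 is a circle drawn with `<circle>`. Its stroke #0000ff means cut at S787, F1284. After flipping Y the toolpath is (148.523,140.068) → (134.038,175.039) → (99.067,189.524) → (64.096,175.039) → (49.611,140.068) → (64.096,105.097) → (99.067,90.612) → (134.038,105.097) → (148.523,140.068), returning to the start.

Shape 4 is a circle drawn with `<circle>`. Its stroke #ff00ff means engrave at S289, F2907. After flipping Y the toolpath is (37.399,93.694) → (33.453,103.221) → (23.926,107.167) → (14.399,103.221) → (10.453,93.694) → (14.399,84.167) → (23.926,80.221) → (33.453,84.167) → (37.399,93.694), returning to the start.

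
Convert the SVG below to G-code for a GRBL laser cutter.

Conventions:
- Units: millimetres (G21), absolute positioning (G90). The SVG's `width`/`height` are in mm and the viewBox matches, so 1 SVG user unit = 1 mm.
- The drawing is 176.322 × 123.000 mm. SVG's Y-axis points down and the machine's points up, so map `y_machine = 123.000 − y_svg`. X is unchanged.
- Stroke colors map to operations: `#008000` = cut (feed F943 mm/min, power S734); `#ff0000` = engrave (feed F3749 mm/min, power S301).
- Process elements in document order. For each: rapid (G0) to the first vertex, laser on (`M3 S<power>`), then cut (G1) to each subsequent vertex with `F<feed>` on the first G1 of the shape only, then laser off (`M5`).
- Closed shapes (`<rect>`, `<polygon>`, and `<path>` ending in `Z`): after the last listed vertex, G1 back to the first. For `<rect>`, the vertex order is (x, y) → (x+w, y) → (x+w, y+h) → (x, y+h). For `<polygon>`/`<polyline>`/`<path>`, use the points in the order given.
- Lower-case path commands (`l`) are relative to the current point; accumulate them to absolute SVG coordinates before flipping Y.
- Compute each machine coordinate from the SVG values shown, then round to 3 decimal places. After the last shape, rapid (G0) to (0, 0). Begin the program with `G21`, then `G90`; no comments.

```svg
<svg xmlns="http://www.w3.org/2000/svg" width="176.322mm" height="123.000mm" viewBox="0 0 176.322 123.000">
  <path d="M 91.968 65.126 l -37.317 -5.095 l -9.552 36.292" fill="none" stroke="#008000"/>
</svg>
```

1 u = 1 mm; y_m = 123.000 − y.

[1] `<path>` open polyline, #008000→cut S734 F943: (91.968,57.874) → (54.651,62.969) → (45.099,26.677)

G21
G90
G0 X91.968 Y57.874
M3 S734
G1 X54.651 Y62.969 F943
G1 X45.099 Y26.677
M5
G0 X0.000 Y0.000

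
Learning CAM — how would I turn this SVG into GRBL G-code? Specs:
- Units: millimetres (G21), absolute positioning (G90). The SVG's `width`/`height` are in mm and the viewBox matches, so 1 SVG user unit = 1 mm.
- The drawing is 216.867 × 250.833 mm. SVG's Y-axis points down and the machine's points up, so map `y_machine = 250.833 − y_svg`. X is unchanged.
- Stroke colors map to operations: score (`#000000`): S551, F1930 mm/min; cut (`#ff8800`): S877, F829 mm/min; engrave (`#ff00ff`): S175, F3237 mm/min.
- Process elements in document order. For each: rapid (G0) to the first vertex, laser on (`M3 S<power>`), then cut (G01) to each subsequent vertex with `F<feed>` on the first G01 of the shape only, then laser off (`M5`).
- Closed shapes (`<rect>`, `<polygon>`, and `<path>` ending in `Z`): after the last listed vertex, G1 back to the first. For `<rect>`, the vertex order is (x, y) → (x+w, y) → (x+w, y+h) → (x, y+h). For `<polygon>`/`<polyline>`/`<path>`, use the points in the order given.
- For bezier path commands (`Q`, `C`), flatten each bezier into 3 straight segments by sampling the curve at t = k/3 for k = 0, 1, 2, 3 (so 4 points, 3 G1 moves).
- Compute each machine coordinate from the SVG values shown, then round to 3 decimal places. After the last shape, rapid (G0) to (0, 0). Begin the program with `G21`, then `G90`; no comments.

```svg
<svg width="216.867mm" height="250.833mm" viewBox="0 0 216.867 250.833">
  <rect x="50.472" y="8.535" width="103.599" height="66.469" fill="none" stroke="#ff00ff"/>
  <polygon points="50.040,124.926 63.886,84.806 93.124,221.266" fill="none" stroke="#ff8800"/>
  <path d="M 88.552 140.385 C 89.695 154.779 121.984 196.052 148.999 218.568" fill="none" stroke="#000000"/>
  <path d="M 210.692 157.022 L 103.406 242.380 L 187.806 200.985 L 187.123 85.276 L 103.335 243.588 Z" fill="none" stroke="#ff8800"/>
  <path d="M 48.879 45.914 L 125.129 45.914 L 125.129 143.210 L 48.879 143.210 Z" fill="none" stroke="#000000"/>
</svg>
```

G21
G90
G0 X50.472 Y242.298
M3 S175
G01 X154.071 Y242.298 F3237
G01 X154.071 Y175.829
G01 X50.472 Y175.829
G01 X50.472 Y242.298
M5
G0 X50.040 Y125.907
M3 S877
G01 X63.886 Y166.027 F829
G01 X93.124 Y29.567
G01 X50.040 Y125.907
M5
G0 X88.552 Y110.448
M3 S551
G01 X98.728 Y88.785 F1930
G01 X121.575 Y59.343
G01 X148.999 Y32.265
M5
G0 X210.692 Y93.811
M3 S877
G01 X103.406 Y8.453 F829
G01 X187.806 Y49.848
G01 X187.123 Y165.557
G01 X103.335 Y7.245
G01 X210.692 Y93.811
M5
G0 X48.879 Y204.919
M3 S551
G01 X125.129 Y204.919 F1930
G01 X125.129 Y107.623
G01 X48.879 Y107.623
G01 X48.879 Y204.919
M5
G0 X0.000 Y0.000

viewBox `0 0 216.867 250.833` with mm width/height → 1 unit = 1 mm. Flip: y_m = 250.833 − y_svg.

**Shape 1** — `<rect>` rectangle, stroke `#ff00ff` → engrave (S175, F3237). Machine vertices: (50.472,242.298) → (154.071,242.298) → (154.071,175.829) → (50.472,175.829) → (50.472,242.298). Closed: final G1 returns to the first vertex.

**Shape 2** — `<polygon>` closed polygon, stroke `#ff8800` → cut (S877, F829). Machine vertices: (50.040,125.907) → (63.886,166.027) → (93.124,29.567) → (50.040,125.907). Closed: final G1 returns to the first vertex.

**Shape 3** — `<path>` cubic bezier, stroke `#000000` → score (S551, F1930). Control points (SVG): P0=(88.552,140.385), P1=(89.695,154.779), P2=(121.984,196.052), P3=(148.999,218.568); sampled at t=k/3. Machine vertices: (88.552,110.448) → (98.728,88.785) → (121.575,59.343) → (148.999,32.265). Open path.

**Shape 4** — `<path>` closed polygon, stroke `#ff8800` → cut (S877, F829). Machine vertices: (210.692,93.811) → (103.406,8.453) → (187.806,49.848) → (187.123,165.557) → (103.335,7.245) → (210.692,93.811). Closed: final G1 returns to the first vertex.

**Shape 5** — `<path>` rectangle, stroke `#000000` → score (S551, F1930). Machine vertices: (48.879,204.919) → (125.129,204.919) → (125.129,107.623) → (48.879,107.623) → (48.879,204.919). Closed: final G1 returns to the first vertex.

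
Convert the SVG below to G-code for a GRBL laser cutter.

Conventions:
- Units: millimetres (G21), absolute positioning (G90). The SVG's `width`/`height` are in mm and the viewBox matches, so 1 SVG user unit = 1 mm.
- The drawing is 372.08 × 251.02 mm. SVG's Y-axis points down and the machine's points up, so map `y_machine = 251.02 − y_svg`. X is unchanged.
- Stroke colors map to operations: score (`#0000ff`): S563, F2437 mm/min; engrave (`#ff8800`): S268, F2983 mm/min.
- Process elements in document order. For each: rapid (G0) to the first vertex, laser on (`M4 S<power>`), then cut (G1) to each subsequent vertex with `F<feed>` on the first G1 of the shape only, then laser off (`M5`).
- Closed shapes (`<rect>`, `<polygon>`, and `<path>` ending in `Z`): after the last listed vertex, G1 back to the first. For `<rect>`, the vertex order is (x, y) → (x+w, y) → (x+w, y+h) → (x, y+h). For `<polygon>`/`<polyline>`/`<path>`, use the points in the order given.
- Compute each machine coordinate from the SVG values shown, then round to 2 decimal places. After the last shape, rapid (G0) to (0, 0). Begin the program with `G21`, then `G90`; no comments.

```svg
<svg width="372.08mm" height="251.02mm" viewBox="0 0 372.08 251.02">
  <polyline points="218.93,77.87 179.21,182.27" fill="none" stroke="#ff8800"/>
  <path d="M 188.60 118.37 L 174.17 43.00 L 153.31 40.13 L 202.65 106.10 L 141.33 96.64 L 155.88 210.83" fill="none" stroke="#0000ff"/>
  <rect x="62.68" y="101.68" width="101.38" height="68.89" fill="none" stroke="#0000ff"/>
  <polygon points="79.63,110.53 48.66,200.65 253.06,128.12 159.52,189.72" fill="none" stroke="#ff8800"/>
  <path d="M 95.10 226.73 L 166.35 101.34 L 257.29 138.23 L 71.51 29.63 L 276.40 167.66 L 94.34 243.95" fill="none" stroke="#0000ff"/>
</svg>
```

G21
G90
G0 X218.93 Y173.15
M4 S268
G1 X179.21 Y68.75 F2983
M5
G0 X188.60 Y132.65
M4 S563
G1 X174.17 Y208.02 F2437
G1 X153.31 Y210.89
G1 X202.65 Y144.92
G1 X141.33 Y154.38
G1 X155.88 Y40.19
M5
G0 X62.68 Y149.34
M4 S563
G1 X164.06 Y149.34 F2437
G1 X164.06 Y80.45
G1 X62.68 Y80.45
G1 X62.68 Y149.34
M5
G0 X79.63 Y140.49
M4 S268
G1 X48.66 Y50.37 F2983
G1 X253.06 Y122.90
G1 X159.52 Y61.30
G1 X79.63 Y140.49
M5
G0 X95.10 Y24.29
M4 S563
G1 X166.35 Y149.68 F2437
G1 X257.29 Y112.79
G1 X71.51 Y221.39
G1 X276.40 Y83.36
G1 X94.34 Y7.07
M5
G0 X0.00 Y0.00

1 u = 1 mm; y_m = 251.02 − y.

[1] `<polyline>` line segment, #ff8800→engrave S268 F2983: (218.93,173.15) → (179.21,68.75)

[2] `<path>` open polyline, #0000ff→score S563 F2437: (188.60,132.65) → (174.17,208.02) → (153.31,210.89) → (202.65,144.92) → (141.33,154.38) → (155.88,40.19)

[3] `<rect>` rectangle, #0000ff→score S563 F2437: (62.68,149.34) → (164.06,149.34) → (164.06,80.45) → (62.68,80.45) → (62.68,149.34) (closed)

[4] `<polygon>` closed polygon, #ff8800→engrave S268 F2983: (79.63,140.49) → (48.66,50.37) → (253.06,122.90) → (159.52,61.30) → (79.63,140.49) (closed)

[5] `<path>` open polyline, #0000ff→score S563 F2437: (95.10,24.29) → (166.35,149.68) → (257.29,112.79) → (71.51,221.39) → (276.40,83.36) → (94.34,7.07)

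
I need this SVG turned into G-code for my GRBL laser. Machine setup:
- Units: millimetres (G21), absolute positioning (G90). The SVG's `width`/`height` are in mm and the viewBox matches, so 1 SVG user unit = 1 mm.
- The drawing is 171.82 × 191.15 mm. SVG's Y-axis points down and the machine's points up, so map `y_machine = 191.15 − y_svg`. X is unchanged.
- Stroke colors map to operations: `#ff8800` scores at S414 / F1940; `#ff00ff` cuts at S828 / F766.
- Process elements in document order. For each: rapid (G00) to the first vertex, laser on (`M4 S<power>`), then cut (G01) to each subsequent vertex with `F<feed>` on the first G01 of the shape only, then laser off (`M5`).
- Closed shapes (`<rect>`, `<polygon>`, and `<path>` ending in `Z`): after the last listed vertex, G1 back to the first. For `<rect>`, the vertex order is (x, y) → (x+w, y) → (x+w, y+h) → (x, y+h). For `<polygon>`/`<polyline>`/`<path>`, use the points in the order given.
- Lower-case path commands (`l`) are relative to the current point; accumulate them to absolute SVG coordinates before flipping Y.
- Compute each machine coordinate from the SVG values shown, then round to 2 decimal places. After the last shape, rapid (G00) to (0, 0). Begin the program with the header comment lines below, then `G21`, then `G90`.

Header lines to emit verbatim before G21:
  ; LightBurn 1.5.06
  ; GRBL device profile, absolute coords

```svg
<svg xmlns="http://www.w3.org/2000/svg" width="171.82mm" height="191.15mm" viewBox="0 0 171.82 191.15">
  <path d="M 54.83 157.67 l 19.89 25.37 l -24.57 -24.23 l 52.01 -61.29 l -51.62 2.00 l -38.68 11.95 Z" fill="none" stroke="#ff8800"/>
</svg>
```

viewBox `0 0 171.82 191.15` with mm width/height → 1 unit = 1 mm. Flip: y_m = 191.15 − y_svg.

**Shape 1** — `<path>` closed polygon, stroke `#ff8800` → score (S414, F1940). Machine vertices: (54.83,33.48) → (74.72,8.11) → (50.15,32.34) → (102.16,93.63) → (50.54,91.63) → (11.86,79.68) → (54.83,33.48). Closed: final G1 returns to the first vertex.

; LightBurn 1.5.06
; GRBL device profile, absolute coords
G21
G90
G00 X54.83 Y33.48
M4 S414
G01 X74.72 Y8.11 F1940
G01 X50.15 Y32.34
G01 X102.16 Y93.63
G01 X50.54 Y91.63
G01 X11.86 Y79.68
G01 X54.83 Y33.48
M5
G00 X0.00 Y0.00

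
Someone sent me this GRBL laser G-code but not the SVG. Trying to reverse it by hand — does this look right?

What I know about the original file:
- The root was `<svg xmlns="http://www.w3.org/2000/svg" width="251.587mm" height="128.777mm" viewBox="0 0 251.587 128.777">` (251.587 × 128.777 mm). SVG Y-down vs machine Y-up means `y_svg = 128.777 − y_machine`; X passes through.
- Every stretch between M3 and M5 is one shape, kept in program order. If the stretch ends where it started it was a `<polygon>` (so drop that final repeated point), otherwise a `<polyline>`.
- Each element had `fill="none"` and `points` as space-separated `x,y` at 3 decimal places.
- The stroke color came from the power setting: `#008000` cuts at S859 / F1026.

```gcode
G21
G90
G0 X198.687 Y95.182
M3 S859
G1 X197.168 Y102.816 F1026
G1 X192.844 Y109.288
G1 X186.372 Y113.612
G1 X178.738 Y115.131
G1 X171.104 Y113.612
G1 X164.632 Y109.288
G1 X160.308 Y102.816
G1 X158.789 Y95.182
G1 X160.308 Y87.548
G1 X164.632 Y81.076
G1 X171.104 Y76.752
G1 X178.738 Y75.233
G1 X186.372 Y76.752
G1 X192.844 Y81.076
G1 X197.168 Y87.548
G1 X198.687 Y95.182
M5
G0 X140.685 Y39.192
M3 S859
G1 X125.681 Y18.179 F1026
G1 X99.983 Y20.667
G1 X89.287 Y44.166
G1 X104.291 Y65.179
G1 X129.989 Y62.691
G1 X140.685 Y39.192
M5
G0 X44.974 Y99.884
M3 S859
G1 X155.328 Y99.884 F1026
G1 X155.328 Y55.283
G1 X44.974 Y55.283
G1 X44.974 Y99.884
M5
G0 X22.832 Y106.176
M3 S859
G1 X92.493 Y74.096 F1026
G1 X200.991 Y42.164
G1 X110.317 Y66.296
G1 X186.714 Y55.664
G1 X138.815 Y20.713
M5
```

Machine Y-up, SVG Y-down with viewBox height 128.777, so y_svg = 128.777 − y_machine; X carries over. Every run uses S859, so all elements get stroke `#008000` (cut).

Run 1: The run returns to its start, so emit a `<polygon>` with points (Y-flipped): 198.687,33.595 197.168,25.961 192.844,19.489 186.372,15.165 178.738,13.646 171.104,15.165 164.632,19.489 160.308,25.961 158.789,33.595 160.308,41.229 164.632,47.701 171.104,52.025 178.738,53.544 186.372,52.025 192.844,47.701 197.168,41.229.

Run 2: The run returns to its start, so emit a `<polygon>` with points (Y-flipped): 140.685,89.585 125.681,110.598 99.983,108.110 89.287,84.611 104.291,63.598 129.989,66.086.

Run 3: The run returns to its start, so emit a `<polygon>` with points (Y-flipped): 44.974,28.893 155.328,28.893 155.328,73.494 44.974,73.494.

Run 4: The run is open, so emit a `<polyline>` with points (Y-flipped): 22.832,22.601 92.493,54.681 200.991,86.613 110.317,62.481 186.714,73.113 138.815,108.064.

<svg xmlns="http://www.w3.org/2000/svg" width="251.587mm" height="128.777mm" viewBox="0 0 251.587 128.777">
  <polygon points="198.687,33.595 197.168,25.961 192.844,19.489 186.372,15.165 178.738,13.646 171.104,15.165 164.632,19.489 160.308,25.961 158.789,33.595 160.308,41.229 164.632,47.701 171.104,52.025 178.738,53.544 186.372,52.025 192.844,47.701 197.168,41.229" fill="none" stroke="#008000"/>
  <polygon points="140.685,89.585 125.681,110.598 99.983,108.110 89.287,84.611 104.291,63.598 129.989,66.086" fill="none" stroke="#008000"/>
  <polygon points="44.974,28.893 155.328,28.893 155.328,73.494 44.974,73.494" fill="none" stroke="#008000"/>
  <polyline points="22.832,22.601 92.493,54.681 200.991,86.613 110.317,62.481 186.714,73.113 138.815,108.064" fill="none" stroke="#008000"/>
</svg>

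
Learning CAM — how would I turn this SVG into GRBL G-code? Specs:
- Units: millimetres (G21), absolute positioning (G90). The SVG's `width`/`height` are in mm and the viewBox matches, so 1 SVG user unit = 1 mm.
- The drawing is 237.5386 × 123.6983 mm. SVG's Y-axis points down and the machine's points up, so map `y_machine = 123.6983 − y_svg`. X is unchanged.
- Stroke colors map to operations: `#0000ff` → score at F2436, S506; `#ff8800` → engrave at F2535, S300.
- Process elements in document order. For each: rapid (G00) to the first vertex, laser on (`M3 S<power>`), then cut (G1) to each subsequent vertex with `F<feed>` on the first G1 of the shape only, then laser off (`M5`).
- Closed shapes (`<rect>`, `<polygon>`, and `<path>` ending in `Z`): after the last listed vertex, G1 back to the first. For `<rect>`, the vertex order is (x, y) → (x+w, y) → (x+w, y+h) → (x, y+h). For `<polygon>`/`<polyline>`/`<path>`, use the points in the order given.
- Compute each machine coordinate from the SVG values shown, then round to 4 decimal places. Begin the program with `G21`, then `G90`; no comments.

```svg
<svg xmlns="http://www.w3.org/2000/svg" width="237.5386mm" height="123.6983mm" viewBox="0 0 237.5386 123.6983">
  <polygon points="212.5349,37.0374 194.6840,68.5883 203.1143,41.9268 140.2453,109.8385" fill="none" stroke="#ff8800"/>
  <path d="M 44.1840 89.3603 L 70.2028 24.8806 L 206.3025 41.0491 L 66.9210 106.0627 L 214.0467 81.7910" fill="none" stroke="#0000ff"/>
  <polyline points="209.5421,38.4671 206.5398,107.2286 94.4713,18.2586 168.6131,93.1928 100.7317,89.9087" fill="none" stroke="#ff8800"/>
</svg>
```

1 u = 1 mm; y_m = 123.6983 − y.

[1] `<polygon>` closed polygon, #ff8800→engrave S300 F2535: (212.5349,86.6609) → (194.6840,55.1100) → (203.1143,81.7715) → (140.2453,13.8598) → (212.5349,86.6609) (closed)

[2] `<path>` open polyline, #0000ff→score S506 F2436: (44.1840,34.3380) → (70.2028,98.8177) → (206.3025,82.6492) → (66.9210,17.6356) → (214.0467,41.9073)

[3] `<polyline>` open polyline, #ff8800→engrave S300 F2535: (209.5421,85.2312) → (206.5398,16.4697) → (94.4713,105.4397) → (168.6131,30.5055) → (100.7317,33.7896)

G21
G90
G00 X212.5349 Y86.6609
M3 S300
G1 X194.6840 Y55.1100 F2535
G1 X203.1143 Y81.7715
G1 X140.2453 Y13.8598
G1 X212.5349 Y86.6609
M5
G00 X44.1840 Y34.3380
M3 S506
G1 X70.2028 Y98.8177 F2436
G1 X206.3025 Y82.6492
G1 X66.9210 Y17.6356
G1 X214.0467 Y41.9073
M5
G00 X209.5421 Y85.2312
M3 S300
G1 X206.5398 Y16.4697 F2535
G1 X94.4713 Y105.4397
G1 X168.6131 Y30.5055
G1 X100.7317 Y33.7896
M5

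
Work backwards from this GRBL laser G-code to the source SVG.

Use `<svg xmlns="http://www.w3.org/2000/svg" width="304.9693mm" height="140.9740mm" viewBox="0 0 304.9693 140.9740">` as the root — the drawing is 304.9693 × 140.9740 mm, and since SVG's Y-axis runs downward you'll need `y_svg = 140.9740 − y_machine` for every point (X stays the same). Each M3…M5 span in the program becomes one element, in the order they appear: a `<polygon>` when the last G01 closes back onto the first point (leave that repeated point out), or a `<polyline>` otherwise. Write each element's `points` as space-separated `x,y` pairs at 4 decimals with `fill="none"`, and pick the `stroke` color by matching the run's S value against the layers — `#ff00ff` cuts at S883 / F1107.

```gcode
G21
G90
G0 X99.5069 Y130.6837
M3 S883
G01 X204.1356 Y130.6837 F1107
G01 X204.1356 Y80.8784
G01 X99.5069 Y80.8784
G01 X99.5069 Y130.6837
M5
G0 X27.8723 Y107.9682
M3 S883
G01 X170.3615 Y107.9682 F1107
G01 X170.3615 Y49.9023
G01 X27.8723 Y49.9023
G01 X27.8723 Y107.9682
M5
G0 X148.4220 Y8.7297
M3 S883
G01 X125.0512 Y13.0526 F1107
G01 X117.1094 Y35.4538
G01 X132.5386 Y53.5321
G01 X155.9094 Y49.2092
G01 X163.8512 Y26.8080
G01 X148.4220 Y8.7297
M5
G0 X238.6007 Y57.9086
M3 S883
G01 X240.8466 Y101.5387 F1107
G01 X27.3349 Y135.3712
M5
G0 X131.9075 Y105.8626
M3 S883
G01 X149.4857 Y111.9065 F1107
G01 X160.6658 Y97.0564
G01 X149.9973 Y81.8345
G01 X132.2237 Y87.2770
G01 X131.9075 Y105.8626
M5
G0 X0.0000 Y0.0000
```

Each laser-on run becomes one SVG element. Flip Y back into SVG space with y_svg = 140.9740 − y_machine. Every run uses S883, so all elements get stroke `#ff00ff` (cut).

Run 1: The run returns to its start, so emit a `<polygon>` with points (Y-flipped): 99.5069,10.2903 204.1356,10.2903 204.1356,60.0956 99.5069,60.0956.

Run 2: The run returns to its start, so emit a `<polygon>` with points (Y-flipped): 27.8723,33.0058 170.3615,33.0058 170.3615,91.0717 27.8723,91.0717.

Run 3: The run returns to its start, so emit a `<polygon>` with points (Y-flipped): 148.4220,132.2443 125.0512,127.9214 117.1094,105.5202 132.5386,87.4419 155.9094,91.7648 163.8512,114.1660.

Run 4: The run is open, so emit a `<polyline>` with points (Y-flipped): 238.6007,83.0654 240.8466,39.4353 27.3349,5.6028.

Run 5: The run returns to its start, so emit a `<polygon>` with points (Y-flipped): 131.9075,35.1114 149.4857,29.0675 160.6658,43.9176 149.9973,59.1395 132.2237,53.6970.

<svg xmlns="http://www.w3.org/2000/svg" width="304.9693mm" height="140.9740mm" viewBox="0 0 304.9693 140.9740">
  <polygon points="99.5069,10.2903 204.1356,10.2903 204.1356,60.0956 99.5069,60.0956" fill="none" stroke="#ff00ff"/>
  <polygon points="27.8723,33.0058 170.3615,33.0058 170.3615,91.0717 27.8723,91.0717" fill="none" stroke="#ff00ff"/>
  <polygon points="148.4220,132.2443 125.0512,127.9214 117.1094,105.5202 132.5386,87.4419 155.9094,91.7648 163.8512,114.1660" fill="none" stroke="#ff00ff"/>
  <polyline points="238.6007,83.0654 240.8466,39.4353 27.3349,5.6028" fill="none" stroke="#ff00ff"/>
  <polygon points="131.9075,35.1114 149.4857,29.0675 160.6658,43.9176 149.9973,59.1395 132.2237,53.6970" fill="none" stroke="#ff00ff"/>
</svg>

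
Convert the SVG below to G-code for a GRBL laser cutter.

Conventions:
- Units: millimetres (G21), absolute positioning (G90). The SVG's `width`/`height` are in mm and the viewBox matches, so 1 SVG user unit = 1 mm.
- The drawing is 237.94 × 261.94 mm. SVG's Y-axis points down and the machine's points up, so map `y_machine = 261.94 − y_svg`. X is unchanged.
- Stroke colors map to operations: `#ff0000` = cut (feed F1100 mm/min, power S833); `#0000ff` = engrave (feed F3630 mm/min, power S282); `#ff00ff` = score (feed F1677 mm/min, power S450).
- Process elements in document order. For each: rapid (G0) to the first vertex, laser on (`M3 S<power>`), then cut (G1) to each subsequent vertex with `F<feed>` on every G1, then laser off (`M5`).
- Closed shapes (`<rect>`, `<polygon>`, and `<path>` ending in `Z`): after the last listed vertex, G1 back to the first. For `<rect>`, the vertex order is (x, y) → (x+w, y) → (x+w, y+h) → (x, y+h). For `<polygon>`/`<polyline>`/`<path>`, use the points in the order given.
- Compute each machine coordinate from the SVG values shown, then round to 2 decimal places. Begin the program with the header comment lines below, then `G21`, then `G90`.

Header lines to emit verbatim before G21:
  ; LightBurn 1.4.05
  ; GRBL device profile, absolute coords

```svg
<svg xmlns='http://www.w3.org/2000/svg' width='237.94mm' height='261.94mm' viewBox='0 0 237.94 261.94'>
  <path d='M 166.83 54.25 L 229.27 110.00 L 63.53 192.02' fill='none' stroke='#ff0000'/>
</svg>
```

1 u = 1 mm; y_m = 261.94 − y.

[1] `<path>` open polyline, #ff0000→cut S833 F1100: (166.83,207.69) → (229.27,151.94) → (63.53,69.92)

; LightBurn 1.4.05
; GRBL device profile, absolute coords
G21
G90
G0 X166.83 Y207.69
M3 S833
G1 X229.27 Y151.94 F1100
G1 X63.53 Y69.92 F1100
M5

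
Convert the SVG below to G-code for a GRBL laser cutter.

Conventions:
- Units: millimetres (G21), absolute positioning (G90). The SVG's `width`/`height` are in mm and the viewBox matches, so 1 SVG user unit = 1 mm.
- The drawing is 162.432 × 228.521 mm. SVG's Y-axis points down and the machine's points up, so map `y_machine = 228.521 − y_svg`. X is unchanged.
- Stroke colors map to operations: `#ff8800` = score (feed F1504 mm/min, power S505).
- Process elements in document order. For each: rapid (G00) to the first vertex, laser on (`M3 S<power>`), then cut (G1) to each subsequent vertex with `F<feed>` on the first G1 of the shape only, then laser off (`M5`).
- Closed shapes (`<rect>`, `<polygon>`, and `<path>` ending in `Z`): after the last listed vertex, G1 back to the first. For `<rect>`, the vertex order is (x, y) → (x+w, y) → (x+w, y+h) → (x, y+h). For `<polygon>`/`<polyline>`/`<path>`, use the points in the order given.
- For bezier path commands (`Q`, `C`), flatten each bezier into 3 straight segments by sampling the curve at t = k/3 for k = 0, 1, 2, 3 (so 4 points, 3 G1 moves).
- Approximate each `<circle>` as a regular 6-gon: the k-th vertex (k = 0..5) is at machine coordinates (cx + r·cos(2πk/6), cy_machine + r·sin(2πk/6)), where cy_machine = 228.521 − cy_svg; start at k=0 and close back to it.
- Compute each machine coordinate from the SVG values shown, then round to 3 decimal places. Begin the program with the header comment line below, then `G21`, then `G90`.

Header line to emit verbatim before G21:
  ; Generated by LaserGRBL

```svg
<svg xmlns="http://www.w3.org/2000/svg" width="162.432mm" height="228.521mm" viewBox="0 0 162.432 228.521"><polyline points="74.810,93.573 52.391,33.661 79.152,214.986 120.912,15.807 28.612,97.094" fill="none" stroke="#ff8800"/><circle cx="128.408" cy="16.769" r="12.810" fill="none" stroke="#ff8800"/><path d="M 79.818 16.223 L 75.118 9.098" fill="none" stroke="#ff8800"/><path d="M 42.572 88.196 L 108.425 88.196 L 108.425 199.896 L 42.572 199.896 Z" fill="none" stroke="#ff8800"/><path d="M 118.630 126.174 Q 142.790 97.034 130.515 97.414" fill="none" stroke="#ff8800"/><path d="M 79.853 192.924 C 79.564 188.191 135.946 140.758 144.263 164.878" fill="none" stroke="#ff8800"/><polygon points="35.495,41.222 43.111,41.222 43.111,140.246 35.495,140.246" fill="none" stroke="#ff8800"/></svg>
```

1 u = 1 mm; y_m = 228.521 − y.

[1] `<polyline>` open polyline, #ff8800→score S505 F1504: (74.810,134.948) → (52.391,194.860) → (79.152,13.535) → (120.912,212.714) → (28.612,131.427)

[2] `<circle>` circle, #ff8800→score S505 F1504: (141.218,211.752) → (134.813,222.846) → (122.003,222.846) → (115.598,211.752) → (122.003,200.658) → (134.813,200.658) → (141.218,211.752) (closed)

[3] `<path>` line segment, #ff8800→score S505 F1504: (79.818,212.298) → (75.118,219.423)

[4] `<path>` rectangle, #ff8800→score S505 F1504: (42.572,140.325) → (108.425,140.325) → (108.425,28.625) → (42.572,28.625) → (42.572,140.325) (closed)

[5] `<path>` quadratic bezier, #ff8800→score S505 F1504: (118.630,102.347) → (130.688,118.494) → (134.650,128.080) → (130.515,131.107)

[6] `<path>` cubic bezier, #ff8800→score S505 F1504: (79.853,35.597) → (94.575,50.332) → (123.803,68.144) → (144.263,63.643)

[7] `<polygon>` rectangle, #ff8800→score S505 F1504: (35.495,187.299) → (43.111,187.299) → (43.111,88.275) → (35.495,88.275) → (35.495,187.299) (closed)

; Generated by LaserGRBL
G21
G90
G00 X74.810 Y134.948
M3 S505
G1 X52.391 Y194.860 F1504
G1 X79.152 Y13.535
G1 X120.912 Y212.714
G1 X28.612 Y131.427
M5
G00 X141.218 Y211.752
M3 S505
G1 X134.813 Y222.846 F1504
G1 X122.003 Y222.846
G1 X115.598 Y211.752
G1 X122.003 Y200.658
G1 X134.813 Y200.658
G1 X141.218 Y211.752
M5
G00 X79.818 Y212.298
M3 S505
G1 X75.118 Y219.423 F1504
M5
G00 X42.572 Y140.325
M3 S505
G1 X108.425 Y140.325 F1504
G1 X108.425 Y28.625
G1 X42.572 Y28.625
G1 X42.572 Y140.325
M5
G00 X118.630 Y102.347
M3 S505
G1 X130.688 Y118.494 F1504
G1 X134.650 Y128.080
G1 X130.515 Y131.107
M5
G00 X79.853 Y35.597
M3 S505
G1 X94.575 Y50.332 F1504
G1 X123.803 Y68.144
G1 X144.263 Y63.643
M5
G00 X35.495 Y187.299
M3 S505
G1 X43.111 Y187.299 F1504
G1 X43.111 Y88.275
G1 X35.495 Y88.275
G1 X35.495 Y187.299
M5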